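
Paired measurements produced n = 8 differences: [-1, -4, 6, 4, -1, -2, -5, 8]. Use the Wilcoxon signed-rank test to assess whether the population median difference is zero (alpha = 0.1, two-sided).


Step 1: Drop any zero differences (none here) and take |d_i|.
|d| = [1, 4, 6, 4, 1, 2, 5, 8]
Step 2: Midrank |d_i| (ties get averaged ranks).
ranks: |1|->1.5, |4|->4.5, |6|->7, |4|->4.5, |1|->1.5, |2|->3, |5|->6, |8|->8
Step 3: Attach original signs; sum ranks with positive sign and with negative sign.
W+ = 7 + 4.5 + 8 = 19.5
W- = 1.5 + 4.5 + 1.5 + 3 + 6 = 16.5
(Check: W+ + W- = 36 should equal n(n+1)/2 = 36.)
Step 4: Test statistic W = min(W+, W-) = 16.5.
Step 5: Ties in |d|, so use the tie-corrected normal approximation.
        E[W] = n(n+1)/4 = 8*9/4 = 18.
        Tie groups: |d|=1 (t=2), |d|=4 (t=2); sum(t^3 - t) = 12.
        Var[W] = n(n+1)(2n+1)/24 - sum(t^3-t)/48 = 1224/24 - 12/48 = 50.75.
        z = (W - E[W]) / sqrt(Var[W]) = (16.5 - 18) / 7.1239 = -0.2106.
        Two-sided p = 2*Phi(z) = 0.833232.
Step 6: alpha = 0.1. fail to reject H0.

W+ = 19.5, W- = 16.5, W = min = 16.5, p = 0.833232, fail to reject H0.


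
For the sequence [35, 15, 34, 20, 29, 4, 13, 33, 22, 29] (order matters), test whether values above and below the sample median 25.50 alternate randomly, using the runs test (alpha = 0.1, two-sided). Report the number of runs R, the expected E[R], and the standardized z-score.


Step 1: Compute median = 25.50; label A = above, B = below.
Labels in order: ABABABBABA  (n_A = 5, n_B = 5)
Step 2: Count runs R = 9.
Step 3: Under H0 (random ordering), E[R] = 2*n_A*n_B/(n_A+n_B) + 1 = 2*5*5/10 + 1 = 6.0000.
        Var[R] = 2*n_A*n_B*(2*n_A*n_B - n_A - n_B) / ((n_A+n_B)^2 * (n_A+n_B-1)) = 2000/900 = 2.2222.
        SD[R] = 1.4907.
Step 4: Continuity-corrected z = (R - 0.5 - E[R]) / SD[R] = (9 - 0.5 - 6.0000) / 1.4907 = 1.6771.
Step 5: Two-sided p-value via normal approximation = 2*(1 - Phi(|z|)) = 0.093533.
Step 6: alpha = 0.1. reject H0.

R = 9, z = 1.6771, p = 0.093533, reject H0.


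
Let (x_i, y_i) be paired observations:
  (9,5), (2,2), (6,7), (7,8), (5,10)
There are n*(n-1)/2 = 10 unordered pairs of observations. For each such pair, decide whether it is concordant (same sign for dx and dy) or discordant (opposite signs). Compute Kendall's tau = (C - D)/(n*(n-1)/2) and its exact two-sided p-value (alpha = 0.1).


Step 1: Enumerate the 10 unordered pairs (i,j) with i<j and classify each by sign(x_j-x_i) * sign(y_j-y_i).
  (1,2):dx=-7,dy=-3->C; (1,3):dx=-3,dy=+2->D; (1,4):dx=-2,dy=+3->D; (1,5):dx=-4,dy=+5->D
  (2,3):dx=+4,dy=+5->C; (2,4):dx=+5,dy=+6->C; (2,5):dx=+3,dy=+8->C; (3,4):dx=+1,dy=+1->C
  (3,5):dx=-1,dy=+3->D; (4,5):dx=-2,dy=+2->D
Step 2: C = 5, D = 5, total pairs = 10.
Step 3: tau = (C - D)/(n(n-1)/2) = (5 - 5)/10 = 0.000000.
Step 4: Exact two-sided p-value (enumerate n! = 120 permutations of y under H0): p = 1.000000.
Step 5: alpha = 0.1. fail to reject H0.

tau_b = 0.0000 (C=5, D=5), p = 1.000000, fail to reject H0.


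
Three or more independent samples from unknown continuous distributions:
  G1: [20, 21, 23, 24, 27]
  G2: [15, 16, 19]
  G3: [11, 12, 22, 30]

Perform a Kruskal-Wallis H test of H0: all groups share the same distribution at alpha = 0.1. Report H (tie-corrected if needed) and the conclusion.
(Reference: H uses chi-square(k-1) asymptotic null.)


Step 1: Combine all N = 12 observations and assign midranks.
sorted (value, group, rank): (11,G3,1), (12,G3,2), (15,G2,3), (16,G2,4), (19,G2,5), (20,G1,6), (21,G1,7), (22,G3,8), (23,G1,9), (24,G1,10), (27,G1,11), (30,G3,12)
Step 2: Sum ranks within each group.
R_1 = 43 (n_1 = 5)
R_2 = 12 (n_2 = 3)
R_3 = 23 (n_3 = 4)
Step 3: H = 12/(N(N+1)) * sum(R_i^2/n_i) - 3(N+1)
     = 12/(12*13) * (43^2/5 + 12^2/3 + 23^2/4) - 3*13
     = 0.076923 * 550.05 - 39
     = 3.311538.
Step 4: No ties, so H is used without correction.
Step 5: Under H0, H ~ chi^2(2); p-value = 0.190945.
Step 6: alpha = 0.1. fail to reject H0.

H = 3.3115, df = 2, p = 0.190945, fail to reject H0.


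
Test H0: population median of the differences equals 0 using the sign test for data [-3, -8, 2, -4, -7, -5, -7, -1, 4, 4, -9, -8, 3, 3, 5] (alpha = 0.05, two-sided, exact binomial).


Step 1: Discard zero differences. Original n = 15; n_eff = number of nonzero differences = 15.
Nonzero differences (with sign): -3, -8, +2, -4, -7, -5, -7, -1, +4, +4, -9, -8, +3, +3, +5
Step 2: Count signs: positive = 6, negative = 9.
Step 3: Under H0: P(positive) = 0.5, so the number of positives S ~ Bin(15, 0.5).
Step 4: Two-sided exact p-value = sum of Bin(15,0.5) probabilities at or below the observed probability = 0.607239.
Step 5: alpha = 0.05. fail to reject H0.

n_eff = 15, pos = 6, neg = 9, p = 0.607239, fail to reject H0.


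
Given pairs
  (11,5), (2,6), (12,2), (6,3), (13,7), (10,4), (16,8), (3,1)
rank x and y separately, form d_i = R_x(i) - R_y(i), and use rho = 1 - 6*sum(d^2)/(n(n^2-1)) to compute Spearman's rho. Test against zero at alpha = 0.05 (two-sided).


Step 1: Rank x and y separately (midranks; no ties here).
rank(x): 11->5, 2->1, 12->6, 6->3, 13->7, 10->4, 16->8, 3->2
rank(y): 5->5, 6->6, 2->2, 3->3, 7->7, 4->4, 8->8, 1->1
Step 2: d_i = R_x(i) - R_y(i); compute d_i^2.
  (5-5)^2=0, (1-6)^2=25, (6-2)^2=16, (3-3)^2=0, (7-7)^2=0, (4-4)^2=0, (8-8)^2=0, (2-1)^2=1
sum(d^2) = 42.
Step 3: rho = 1 - 6*42 / (8*(8^2 - 1)) = 1 - 252/504 = 0.500000.
Step 4: Under H0, t = rho * sqrt((n-2)/(1-rho^2)) = 1.4142 ~ t(6).
Step 5: Two-sided p-value from the t-distribution with 6 df = 0.207031.
Step 6: alpha = 0.05. fail to reject H0.

rho = 0.5000, p = 0.207031, fail to reject H0 at alpha = 0.05.


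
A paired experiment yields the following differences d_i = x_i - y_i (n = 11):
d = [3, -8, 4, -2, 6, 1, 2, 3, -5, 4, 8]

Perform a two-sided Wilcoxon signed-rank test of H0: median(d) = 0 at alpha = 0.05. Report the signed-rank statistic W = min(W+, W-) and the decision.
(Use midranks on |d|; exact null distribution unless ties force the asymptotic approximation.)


Step 1: Drop any zero differences (none here) and take |d_i|.
|d| = [3, 8, 4, 2, 6, 1, 2, 3, 5, 4, 8]
Step 2: Midrank |d_i| (ties get averaged ranks).
ranks: |3|->4.5, |8|->10.5, |4|->6.5, |2|->2.5, |6|->9, |1|->1, |2|->2.5, |3|->4.5, |5|->8, |4|->6.5, |8|->10.5
Step 3: Attach original signs; sum ranks with positive sign and with negative sign.
W+ = 4.5 + 6.5 + 9 + 1 + 2.5 + 4.5 + 6.5 + 10.5 = 45
W- = 10.5 + 2.5 + 8 = 21
(Check: W+ + W- = 66 should equal n(n+1)/2 = 66.)
Step 4: Test statistic W = min(W+, W-) = 21.
Step 5: Ties in |d|, so use the tie-corrected normal approximation.
        E[W] = n(n+1)/4 = 11*12/4 = 33.
        Tie groups: |d|=2 (t=2), |d|=3 (t=2), |d|=4 (t=2), |d|=8 (t=2); sum(t^3 - t) = 24.
        Var[W] = n(n+1)(2n+1)/24 - sum(t^3-t)/48 = 3036/24 - 24/48 = 126.
        z = (W - E[W]) / sqrt(Var[W]) = (21 - 33) / 11.2250 = -1.0690.
        Two-sided p = 2*Phi(z) = 0.285049.
Step 6: alpha = 0.05. fail to reject H0.

W+ = 45, W- = 21, W = min = 21, p = 0.285049, fail to reject H0.


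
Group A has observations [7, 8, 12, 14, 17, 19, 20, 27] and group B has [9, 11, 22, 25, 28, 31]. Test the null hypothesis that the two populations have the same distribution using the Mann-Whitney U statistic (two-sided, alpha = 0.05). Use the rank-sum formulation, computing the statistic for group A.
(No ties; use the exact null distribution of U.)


Step 1: Combine and sort all 14 observations; assign midranks.
sorted (value, group): (7,X), (8,X), (9,Y), (11,Y), (12,X), (14,X), (17,X), (19,X), (20,X), (22,Y), (25,Y), (27,X), (28,Y), (31,Y)
ranks: 7->1, 8->2, 9->3, 11->4, 12->5, 14->6, 17->7, 19->8, 20->9, 22->10, 25->11, 27->12, 28->13, 31->14
Step 2: Rank sum for X: R1 = 1 + 2 + 5 + 6 + 7 + 8 + 9 + 12 = 50.
Step 3: U_X = R1 - n1(n1+1)/2 = 50 - 8*9/2 = 50 - 36 = 14.
       U_Y = n1*n2 - U_X = 48 - 14 = 34.
Step 4: No ties, so the exact null distribution of U (based on enumerating the C(14,8) = 3003 equally likely rank assignments) gives the two-sided p-value.
Step 5: p-value = 0.228438; compare to alpha = 0.05. fail to reject H0.

U_X = 14, p = 0.228438, fail to reject H0 at alpha = 0.05.


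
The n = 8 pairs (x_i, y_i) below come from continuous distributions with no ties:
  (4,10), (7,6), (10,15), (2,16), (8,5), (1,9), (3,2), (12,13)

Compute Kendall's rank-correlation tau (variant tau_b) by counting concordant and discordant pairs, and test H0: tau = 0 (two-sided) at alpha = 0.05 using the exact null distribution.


Step 1: Enumerate the 28 unordered pairs (i,j) with i<j and classify each by sign(x_j-x_i) * sign(y_j-y_i).
  (1,2):dx=+3,dy=-4->D; (1,3):dx=+6,dy=+5->C; (1,4):dx=-2,dy=+6->D; (1,5):dx=+4,dy=-5->D
  (1,6):dx=-3,dy=-1->C; (1,7):dx=-1,dy=-8->C; (1,8):dx=+8,dy=+3->C; (2,3):dx=+3,dy=+9->C
  (2,4):dx=-5,dy=+10->D; (2,5):dx=+1,dy=-1->D; (2,6):dx=-6,dy=+3->D; (2,7):dx=-4,dy=-4->C
  (2,8):dx=+5,dy=+7->C; (3,4):dx=-8,dy=+1->D; (3,5):dx=-2,dy=-10->C; (3,6):dx=-9,dy=-6->C
  (3,7):dx=-7,dy=-13->C; (3,8):dx=+2,dy=-2->D; (4,5):dx=+6,dy=-11->D; (4,6):dx=-1,dy=-7->C
  (4,7):dx=+1,dy=-14->D; (4,8):dx=+10,dy=-3->D; (5,6):dx=-7,dy=+4->D; (5,7):dx=-5,dy=-3->C
  (5,8):dx=+4,dy=+8->C; (6,7):dx=+2,dy=-7->D; (6,8):dx=+11,dy=+4->C; (7,8):dx=+9,dy=+11->C
Step 2: C = 15, D = 13, total pairs = 28.
Step 3: tau = (C - D)/(n(n-1)/2) = (15 - 13)/28 = 0.071429.
Step 4: Exact two-sided p-value (enumerate n! = 40320 permutations of y under H0): p = 0.904861.
Step 5: alpha = 0.05. fail to reject H0.

tau_b = 0.0714 (C=15, D=13), p = 0.904861, fail to reject H0.


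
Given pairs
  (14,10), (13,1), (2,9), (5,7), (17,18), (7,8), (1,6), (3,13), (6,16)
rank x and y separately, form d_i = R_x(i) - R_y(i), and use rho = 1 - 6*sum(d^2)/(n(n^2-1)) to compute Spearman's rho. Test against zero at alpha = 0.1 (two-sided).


Step 1: Rank x and y separately (midranks; no ties here).
rank(x): 14->8, 13->7, 2->2, 5->4, 17->9, 7->6, 1->1, 3->3, 6->5
rank(y): 10->6, 1->1, 9->5, 7->3, 18->9, 8->4, 6->2, 13->7, 16->8
Step 2: d_i = R_x(i) - R_y(i); compute d_i^2.
  (8-6)^2=4, (7-1)^2=36, (2-5)^2=9, (4-3)^2=1, (9-9)^2=0, (6-4)^2=4, (1-2)^2=1, (3-7)^2=16, (5-8)^2=9
sum(d^2) = 80.
Step 3: rho = 1 - 6*80 / (9*(9^2 - 1)) = 1 - 480/720 = 0.333333.
Step 4: Under H0, t = rho * sqrt((n-2)/(1-rho^2)) = 0.9354 ~ t(7).
Step 5: Two-sided p-value from the t-distribution with 7 df = 0.380713.
Step 6: alpha = 0.1. fail to reject H0.

rho = 0.3333, p = 0.380713, fail to reject H0 at alpha = 0.1.


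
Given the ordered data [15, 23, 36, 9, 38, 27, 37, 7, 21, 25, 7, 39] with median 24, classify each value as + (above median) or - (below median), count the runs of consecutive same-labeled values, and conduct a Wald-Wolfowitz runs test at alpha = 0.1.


Step 1: Compute median = 24; label A = above, B = below.
Labels in order: BBABAAABBABA  (n_A = 6, n_B = 6)
Step 2: Count runs R = 8.
Step 3: Under H0 (random ordering), E[R] = 2*n_A*n_B/(n_A+n_B) + 1 = 2*6*6/12 + 1 = 7.0000.
        Var[R] = 2*n_A*n_B*(2*n_A*n_B - n_A - n_B) / ((n_A+n_B)^2 * (n_A+n_B-1)) = 4320/1584 = 2.7273.
        SD[R] = 1.6514.
Step 4: Continuity-corrected z = (R - 0.5 - E[R]) / SD[R] = (8 - 0.5 - 7.0000) / 1.6514 = 0.3028.
Step 5: Two-sided p-value via normal approximation = 2*(1 - Phi(|z|)) = 0.762069.
Step 6: alpha = 0.1. fail to reject H0.

R = 8, z = 0.3028, p = 0.762069, fail to reject H0.


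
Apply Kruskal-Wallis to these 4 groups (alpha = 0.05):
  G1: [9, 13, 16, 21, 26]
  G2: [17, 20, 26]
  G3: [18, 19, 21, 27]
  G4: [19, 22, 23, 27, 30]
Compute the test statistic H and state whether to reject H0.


Step 1: Combine all N = 17 observations and assign midranks.
sorted (value, group, rank): (9,G1,1), (13,G1,2), (16,G1,3), (17,G2,4), (18,G3,5), (19,G3,6.5), (19,G4,6.5), (20,G2,8), (21,G1,9.5), (21,G3,9.5), (22,G4,11), (23,G4,12), (26,G1,13.5), (26,G2,13.5), (27,G3,15.5), (27,G4,15.5), (30,G4,17)
Step 2: Sum ranks within each group.
R_1 = 29 (n_1 = 5)
R_2 = 25.5 (n_2 = 3)
R_3 = 36.5 (n_3 = 4)
R_4 = 62 (n_4 = 5)
Step 3: H = 12/(N(N+1)) * sum(R_i^2/n_i) - 3(N+1)
     = 12/(17*18) * (29^2/5 + 25.5^2/3 + 36.5^2/4 + 62^2/5) - 3*18
     = 0.039216 * 1486.81 - 54
     = 4.306373.
Step 4: Ties present; correction factor C = 1 - 24/(17^3 - 17) = 0.995098. Corrected H = 4.306373 / 0.995098 = 4.327586.
Step 5: Under H0, H ~ chi^2(3); p-value = 0.228194.
Step 6: alpha = 0.05. fail to reject H0.

H = 4.3276, df = 3, p = 0.228194, fail to reject H0.


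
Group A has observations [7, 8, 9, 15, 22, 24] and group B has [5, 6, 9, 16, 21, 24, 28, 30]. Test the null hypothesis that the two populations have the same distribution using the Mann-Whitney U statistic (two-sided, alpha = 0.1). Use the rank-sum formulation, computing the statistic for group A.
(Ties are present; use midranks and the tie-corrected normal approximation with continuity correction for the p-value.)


Step 1: Combine and sort all 14 observations; assign midranks.
sorted (value, group): (5,Y), (6,Y), (7,X), (8,X), (9,X), (9,Y), (15,X), (16,Y), (21,Y), (22,X), (24,X), (24,Y), (28,Y), (30,Y)
ranks: 5->1, 6->2, 7->3, 8->4, 9->5.5, 9->5.5, 15->7, 16->8, 21->9, 22->10, 24->11.5, 24->11.5, 28->13, 30->14
Step 2: Rank sum for X: R1 = 3 + 4 + 5.5 + 7 + 10 + 11.5 = 41.
Step 3: U_X = R1 - n1(n1+1)/2 = 41 - 6*7/2 = 41 - 21 = 20.
       U_Y = n1*n2 - U_X = 48 - 20 = 28.
Step 4: Ties are present, so use the tie-corrected normal approximation (with continuity correction) for the p-value.
Step 5: p-value = 0.650661; compare to alpha = 0.1. fail to reject H0.

U_X = 20, p = 0.650661, fail to reject H0 at alpha = 0.1.


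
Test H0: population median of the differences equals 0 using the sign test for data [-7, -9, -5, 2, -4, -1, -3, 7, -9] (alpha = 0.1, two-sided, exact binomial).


Step 1: Discard zero differences. Original n = 9; n_eff = number of nonzero differences = 9.
Nonzero differences (with sign): -7, -9, -5, +2, -4, -1, -3, +7, -9
Step 2: Count signs: positive = 2, negative = 7.
Step 3: Under H0: P(positive) = 0.5, so the number of positives S ~ Bin(9, 0.5).
Step 4: Two-sided exact p-value = sum of Bin(9,0.5) probabilities at or below the observed probability = 0.179688.
Step 5: alpha = 0.1. fail to reject H0.

n_eff = 9, pos = 2, neg = 7, p = 0.179688, fail to reject H0.


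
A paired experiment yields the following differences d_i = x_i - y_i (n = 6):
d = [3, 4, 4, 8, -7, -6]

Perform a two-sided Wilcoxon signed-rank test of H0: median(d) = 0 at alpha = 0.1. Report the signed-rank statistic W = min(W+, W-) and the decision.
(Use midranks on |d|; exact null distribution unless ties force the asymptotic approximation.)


Step 1: Drop any zero differences (none here) and take |d_i|.
|d| = [3, 4, 4, 8, 7, 6]
Step 2: Midrank |d_i| (ties get averaged ranks).
ranks: |3|->1, |4|->2.5, |4|->2.5, |8|->6, |7|->5, |6|->4
Step 3: Attach original signs; sum ranks with positive sign and with negative sign.
W+ = 1 + 2.5 + 2.5 + 6 = 12
W- = 5 + 4 = 9
(Check: W+ + W- = 21 should equal n(n+1)/2 = 21.)
Step 4: Test statistic W = min(W+, W-) = 9.
Step 5: Ties in |d|, so use the tie-corrected normal approximation.
        E[W] = n(n+1)/4 = 6*7/4 = 10.5.
        Tie groups: |d|=4 (t=2); sum(t^3 - t) = 6.
        Var[W] = n(n+1)(2n+1)/24 - sum(t^3-t)/48 = 546/24 - 6/48 = 22.625.
        z = (W - E[W]) / sqrt(Var[W]) = (9 - 10.5) / 4.7566 = -0.3154.
        Two-sided p = 2*Phi(z) = 0.752494.
Step 6: alpha = 0.1. fail to reject H0.

W+ = 12, W- = 9, W = min = 9, p = 0.752494, fail to reject H0.


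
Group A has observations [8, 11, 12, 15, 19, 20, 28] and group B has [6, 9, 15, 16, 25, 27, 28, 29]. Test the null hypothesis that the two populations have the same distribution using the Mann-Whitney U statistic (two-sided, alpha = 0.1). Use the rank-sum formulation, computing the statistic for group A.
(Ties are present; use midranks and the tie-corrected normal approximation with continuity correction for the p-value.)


Step 1: Combine and sort all 15 observations; assign midranks.
sorted (value, group): (6,Y), (8,X), (9,Y), (11,X), (12,X), (15,X), (15,Y), (16,Y), (19,X), (20,X), (25,Y), (27,Y), (28,X), (28,Y), (29,Y)
ranks: 6->1, 8->2, 9->3, 11->4, 12->5, 15->6.5, 15->6.5, 16->8, 19->9, 20->10, 25->11, 27->12, 28->13.5, 28->13.5, 29->15
Step 2: Rank sum for X: R1 = 2 + 4 + 5 + 6.5 + 9 + 10 + 13.5 = 50.
Step 3: U_X = R1 - n1(n1+1)/2 = 50 - 7*8/2 = 50 - 28 = 22.
       U_Y = n1*n2 - U_X = 56 - 22 = 34.
Step 4: Ties are present, so use the tie-corrected normal approximation (with continuity correction) for the p-value.
Step 5: p-value = 0.523707; compare to alpha = 0.1. fail to reject H0.

U_X = 22, p = 0.523707, fail to reject H0 at alpha = 0.1.


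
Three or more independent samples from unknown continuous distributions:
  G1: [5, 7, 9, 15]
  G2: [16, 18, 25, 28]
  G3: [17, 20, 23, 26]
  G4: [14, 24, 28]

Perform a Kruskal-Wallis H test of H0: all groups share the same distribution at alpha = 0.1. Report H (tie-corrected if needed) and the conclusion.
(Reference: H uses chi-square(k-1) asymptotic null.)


Step 1: Combine all N = 15 observations and assign midranks.
sorted (value, group, rank): (5,G1,1), (7,G1,2), (9,G1,3), (14,G4,4), (15,G1,5), (16,G2,6), (17,G3,7), (18,G2,8), (20,G3,9), (23,G3,10), (24,G4,11), (25,G2,12), (26,G3,13), (28,G2,14.5), (28,G4,14.5)
Step 2: Sum ranks within each group.
R_1 = 11 (n_1 = 4)
R_2 = 40.5 (n_2 = 4)
R_3 = 39 (n_3 = 4)
R_4 = 29.5 (n_4 = 3)
Step 3: H = 12/(N(N+1)) * sum(R_i^2/n_i) - 3(N+1)
     = 12/(15*16) * (11^2/4 + 40.5^2/4 + 39^2/4 + 29.5^2/3) - 3*16
     = 0.050000 * 1110.65 - 48
     = 7.532292.
Step 4: Ties present; correction factor C = 1 - 6/(15^3 - 15) = 0.998214. Corrected H = 7.532292 / 0.998214 = 7.545766.
Step 5: Under H0, H ~ chi^2(3); p-value = 0.056394.
Step 6: alpha = 0.1. reject H0.

H = 7.5458, df = 3, p = 0.056394, reject H0.


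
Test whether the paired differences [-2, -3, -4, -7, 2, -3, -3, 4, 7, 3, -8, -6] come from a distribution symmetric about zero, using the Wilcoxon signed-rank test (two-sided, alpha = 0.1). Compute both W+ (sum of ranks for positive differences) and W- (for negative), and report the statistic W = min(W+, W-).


Step 1: Drop any zero differences (none here) and take |d_i|.
|d| = [2, 3, 4, 7, 2, 3, 3, 4, 7, 3, 8, 6]
Step 2: Midrank |d_i| (ties get averaged ranks).
ranks: |2|->1.5, |3|->4.5, |4|->7.5, |7|->10.5, |2|->1.5, |3|->4.5, |3|->4.5, |4|->7.5, |7|->10.5, |3|->4.5, |8|->12, |6|->9
Step 3: Attach original signs; sum ranks with positive sign and with negative sign.
W+ = 1.5 + 7.5 + 10.5 + 4.5 = 24
W- = 1.5 + 4.5 + 7.5 + 10.5 + 4.5 + 4.5 + 12 + 9 = 54
(Check: W+ + W- = 78 should equal n(n+1)/2 = 78.)
Step 4: Test statistic W = min(W+, W-) = 24.
Step 5: Ties in |d|, so use the tie-corrected normal approximation.
        E[W] = n(n+1)/4 = 12*13/4 = 39.
        Tie groups: |d|=2 (t=2), |d|=3 (t=4), |d|=4 (t=2), |d|=7 (t=2); sum(t^3 - t) = 78.
        Var[W] = n(n+1)(2n+1)/24 - sum(t^3-t)/48 = 3900/24 - 78/48 = 160.875.
        z = (W - E[W]) / sqrt(Var[W]) = (24 - 39) / 12.6837 = -1.1826.
        Two-sided p = 2*Phi(z) = 0.236958.
Step 6: alpha = 0.1. fail to reject H0.

W+ = 24, W- = 54, W = min = 24, p = 0.236958, fail to reject H0.


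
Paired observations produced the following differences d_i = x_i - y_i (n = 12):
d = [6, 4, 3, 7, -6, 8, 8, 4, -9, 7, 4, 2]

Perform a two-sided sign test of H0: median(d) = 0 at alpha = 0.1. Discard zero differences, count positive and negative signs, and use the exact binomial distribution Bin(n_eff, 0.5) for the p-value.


Step 1: Discard zero differences. Original n = 12; n_eff = number of nonzero differences = 12.
Nonzero differences (with sign): +6, +4, +3, +7, -6, +8, +8, +4, -9, +7, +4, +2
Step 2: Count signs: positive = 10, negative = 2.
Step 3: Under H0: P(positive) = 0.5, so the number of positives S ~ Bin(12, 0.5).
Step 4: Two-sided exact p-value = sum of Bin(12,0.5) probabilities at or below the observed probability = 0.038574.
Step 5: alpha = 0.1. reject H0.

n_eff = 12, pos = 10, neg = 2, p = 0.038574, reject H0.


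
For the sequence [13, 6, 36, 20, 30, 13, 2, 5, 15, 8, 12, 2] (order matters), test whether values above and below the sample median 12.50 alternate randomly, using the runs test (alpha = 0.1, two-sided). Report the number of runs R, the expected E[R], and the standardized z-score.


Step 1: Compute median = 12.50; label A = above, B = below.
Labels in order: ABAAAABBABBB  (n_A = 6, n_B = 6)
Step 2: Count runs R = 6.
Step 3: Under H0 (random ordering), E[R] = 2*n_A*n_B/(n_A+n_B) + 1 = 2*6*6/12 + 1 = 7.0000.
        Var[R] = 2*n_A*n_B*(2*n_A*n_B - n_A - n_B) / ((n_A+n_B)^2 * (n_A+n_B-1)) = 4320/1584 = 2.7273.
        SD[R] = 1.6514.
Step 4: Continuity-corrected z = (R + 0.5 - E[R]) / SD[R] = (6 + 0.5 - 7.0000) / 1.6514 = -0.3028.
Step 5: Two-sided p-value via normal approximation = 2*(1 - Phi(|z|)) = 0.762069.
Step 6: alpha = 0.1. fail to reject H0.

R = 6, z = -0.3028, p = 0.762069, fail to reject H0.


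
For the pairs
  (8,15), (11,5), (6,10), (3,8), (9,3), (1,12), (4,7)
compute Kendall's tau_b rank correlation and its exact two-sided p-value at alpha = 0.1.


Step 1: Enumerate the 21 unordered pairs (i,j) with i<j and classify each by sign(x_j-x_i) * sign(y_j-y_i).
  (1,2):dx=+3,dy=-10->D; (1,3):dx=-2,dy=-5->C; (1,4):dx=-5,dy=-7->C; (1,5):dx=+1,dy=-12->D
  (1,6):dx=-7,dy=-3->C; (1,7):dx=-4,dy=-8->C; (2,3):dx=-5,dy=+5->D; (2,4):dx=-8,dy=+3->D
  (2,5):dx=-2,dy=-2->C; (2,6):dx=-10,dy=+7->D; (2,7):dx=-7,dy=+2->D; (3,4):dx=-3,dy=-2->C
  (3,5):dx=+3,dy=-7->D; (3,6):dx=-5,dy=+2->D; (3,7):dx=-2,dy=-3->C; (4,5):dx=+6,dy=-5->D
  (4,6):dx=-2,dy=+4->D; (4,7):dx=+1,dy=-1->D; (5,6):dx=-8,dy=+9->D; (5,7):dx=-5,dy=+4->D
  (6,7):dx=+3,dy=-5->D
Step 2: C = 7, D = 14, total pairs = 21.
Step 3: tau = (C - D)/(n(n-1)/2) = (7 - 14)/21 = -0.333333.
Step 4: Exact two-sided p-value (enumerate n! = 5040 permutations of y under H0): p = 0.381349.
Step 5: alpha = 0.1. fail to reject H0.

tau_b = -0.3333 (C=7, D=14), p = 0.381349, fail to reject H0.


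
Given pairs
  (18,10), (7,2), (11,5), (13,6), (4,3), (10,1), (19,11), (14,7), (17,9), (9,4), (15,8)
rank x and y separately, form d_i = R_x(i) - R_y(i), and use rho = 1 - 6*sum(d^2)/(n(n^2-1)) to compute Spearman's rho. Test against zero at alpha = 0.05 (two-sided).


Step 1: Rank x and y separately (midranks; no ties here).
rank(x): 18->10, 7->2, 11->5, 13->6, 4->1, 10->4, 19->11, 14->7, 17->9, 9->3, 15->8
rank(y): 10->10, 2->2, 5->5, 6->6, 3->3, 1->1, 11->11, 7->7, 9->9, 4->4, 8->8
Step 2: d_i = R_x(i) - R_y(i); compute d_i^2.
  (10-10)^2=0, (2-2)^2=0, (5-5)^2=0, (6-6)^2=0, (1-3)^2=4, (4-1)^2=9, (11-11)^2=0, (7-7)^2=0, (9-9)^2=0, (3-4)^2=1, (8-8)^2=0
sum(d^2) = 14.
Step 3: rho = 1 - 6*14 / (11*(11^2 - 1)) = 1 - 84/1320 = 0.936364.
Step 4: Under H0, t = rho * sqrt((n-2)/(1-rho^2)) = 8.0024 ~ t(9).
Step 5: Two-sided p-value from the t-distribution with 9 df = 0.000022.
Step 6: alpha = 0.05. reject H0.

rho = 0.9364, p = 0.000022, reject H0 at alpha = 0.05.


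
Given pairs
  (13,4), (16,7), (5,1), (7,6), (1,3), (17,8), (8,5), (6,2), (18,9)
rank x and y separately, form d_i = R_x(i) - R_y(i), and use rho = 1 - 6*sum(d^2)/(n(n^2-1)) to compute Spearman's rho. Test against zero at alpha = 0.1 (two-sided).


Step 1: Rank x and y separately (midranks; no ties here).
rank(x): 13->6, 16->7, 5->2, 7->4, 1->1, 17->8, 8->5, 6->3, 18->9
rank(y): 4->4, 7->7, 1->1, 6->6, 3->3, 8->8, 5->5, 2->2, 9->9
Step 2: d_i = R_x(i) - R_y(i); compute d_i^2.
  (6-4)^2=4, (7-7)^2=0, (2-1)^2=1, (4-6)^2=4, (1-3)^2=4, (8-8)^2=0, (5-5)^2=0, (3-2)^2=1, (9-9)^2=0
sum(d^2) = 14.
Step 3: rho = 1 - 6*14 / (9*(9^2 - 1)) = 1 - 84/720 = 0.883333.
Step 4: Under H0, t = rho * sqrt((n-2)/(1-rho^2)) = 4.9858 ~ t(7).
Step 5: Two-sided p-value from the t-distribution with 7 df = 0.001591.
Step 6: alpha = 0.1. reject H0.

rho = 0.8833, p = 0.001591, reject H0 at alpha = 0.1.


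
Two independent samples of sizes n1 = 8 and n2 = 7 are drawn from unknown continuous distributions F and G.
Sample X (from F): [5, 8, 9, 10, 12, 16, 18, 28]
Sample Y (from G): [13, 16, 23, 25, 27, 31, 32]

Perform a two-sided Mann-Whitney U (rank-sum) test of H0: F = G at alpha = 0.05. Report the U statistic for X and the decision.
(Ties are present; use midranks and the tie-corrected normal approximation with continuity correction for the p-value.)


Step 1: Combine and sort all 15 observations; assign midranks.
sorted (value, group): (5,X), (8,X), (9,X), (10,X), (12,X), (13,Y), (16,X), (16,Y), (18,X), (23,Y), (25,Y), (27,Y), (28,X), (31,Y), (32,Y)
ranks: 5->1, 8->2, 9->3, 10->4, 12->5, 13->6, 16->7.5, 16->7.5, 18->9, 23->10, 25->11, 27->12, 28->13, 31->14, 32->15
Step 2: Rank sum for X: R1 = 1 + 2 + 3 + 4 + 5 + 7.5 + 9 + 13 = 44.5.
Step 3: U_X = R1 - n1(n1+1)/2 = 44.5 - 8*9/2 = 44.5 - 36 = 8.5.
       U_Y = n1*n2 - U_X = 56 - 8.5 = 47.5.
Step 4: Ties are present, so use the tie-corrected normal approximation (with continuity correction) for the p-value.
Step 5: p-value = 0.027751; compare to alpha = 0.05. reject H0.

U_X = 8.5, p = 0.027751, reject H0 at alpha = 0.05.


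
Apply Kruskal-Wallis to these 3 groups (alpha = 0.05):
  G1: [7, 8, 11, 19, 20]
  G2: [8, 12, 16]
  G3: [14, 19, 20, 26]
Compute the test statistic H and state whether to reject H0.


Step 1: Combine all N = 12 observations and assign midranks.
sorted (value, group, rank): (7,G1,1), (8,G1,2.5), (8,G2,2.5), (11,G1,4), (12,G2,5), (14,G3,6), (16,G2,7), (19,G1,8.5), (19,G3,8.5), (20,G1,10.5), (20,G3,10.5), (26,G3,12)
Step 2: Sum ranks within each group.
R_1 = 26.5 (n_1 = 5)
R_2 = 14.5 (n_2 = 3)
R_3 = 37 (n_3 = 4)
Step 3: H = 12/(N(N+1)) * sum(R_i^2/n_i) - 3(N+1)
     = 12/(12*13) * (26.5^2/5 + 14.5^2/3 + 37^2/4) - 3*13
     = 0.076923 * 552.783 - 39
     = 3.521795.
Step 4: Ties present; correction factor C = 1 - 18/(12^3 - 12) = 0.989510. Corrected H = 3.521795 / 0.989510 = 3.559128.
Step 5: Under H0, H ~ chi^2(2); p-value = 0.168712.
Step 6: alpha = 0.05. fail to reject H0.

H = 3.5591, df = 2, p = 0.168712, fail to reject H0.


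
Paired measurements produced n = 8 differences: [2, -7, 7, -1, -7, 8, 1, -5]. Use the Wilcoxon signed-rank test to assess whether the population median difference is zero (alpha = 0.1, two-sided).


Step 1: Drop any zero differences (none here) and take |d_i|.
|d| = [2, 7, 7, 1, 7, 8, 1, 5]
Step 2: Midrank |d_i| (ties get averaged ranks).
ranks: |2|->3, |7|->6, |7|->6, |1|->1.5, |7|->6, |8|->8, |1|->1.5, |5|->4
Step 3: Attach original signs; sum ranks with positive sign and with negative sign.
W+ = 3 + 6 + 8 + 1.5 = 18.5
W- = 6 + 1.5 + 6 + 4 = 17.5
(Check: W+ + W- = 36 should equal n(n+1)/2 = 36.)
Step 4: Test statistic W = min(W+, W-) = 17.5.
Step 5: Ties in |d|, so use the tie-corrected normal approximation.
        E[W] = n(n+1)/4 = 8*9/4 = 18.
        Tie groups: |d|=1 (t=2), |d|=7 (t=3); sum(t^3 - t) = 30.
        Var[W] = n(n+1)(2n+1)/24 - sum(t^3-t)/48 = 1224/24 - 30/48 = 50.375.
        z = (W - E[W]) / sqrt(Var[W]) = (17.5 - 18) / 7.0975 = -0.0704.
        Two-sided p = 2*Phi(z) = 0.943838.
Step 6: alpha = 0.1. fail to reject H0.

W+ = 18.5, W- = 17.5, W = min = 17.5, p = 0.943838, fail to reject H0.


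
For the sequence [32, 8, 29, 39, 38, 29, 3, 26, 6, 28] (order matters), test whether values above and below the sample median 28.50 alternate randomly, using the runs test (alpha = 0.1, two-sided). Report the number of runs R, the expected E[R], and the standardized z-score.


Step 1: Compute median = 28.50; label A = above, B = below.
Labels in order: ABAAAABBBB  (n_A = 5, n_B = 5)
Step 2: Count runs R = 4.
Step 3: Under H0 (random ordering), E[R] = 2*n_A*n_B/(n_A+n_B) + 1 = 2*5*5/10 + 1 = 6.0000.
        Var[R] = 2*n_A*n_B*(2*n_A*n_B - n_A - n_B) / ((n_A+n_B)^2 * (n_A+n_B-1)) = 2000/900 = 2.2222.
        SD[R] = 1.4907.
Step 4: Continuity-corrected z = (R + 0.5 - E[R]) / SD[R] = (4 + 0.5 - 6.0000) / 1.4907 = -1.0062.
Step 5: Two-sided p-value via normal approximation = 2*(1 - Phi(|z|)) = 0.314305.
Step 6: alpha = 0.1. fail to reject H0.

R = 4, z = -1.0062, p = 0.314305, fail to reject H0.


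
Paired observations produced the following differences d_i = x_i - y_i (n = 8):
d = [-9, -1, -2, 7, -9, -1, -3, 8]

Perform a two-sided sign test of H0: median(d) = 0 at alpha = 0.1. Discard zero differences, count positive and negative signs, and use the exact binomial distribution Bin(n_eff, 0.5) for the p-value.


Step 1: Discard zero differences. Original n = 8; n_eff = number of nonzero differences = 8.
Nonzero differences (with sign): -9, -1, -2, +7, -9, -1, -3, +8
Step 2: Count signs: positive = 2, negative = 6.
Step 3: Under H0: P(positive) = 0.5, so the number of positives S ~ Bin(8, 0.5).
Step 4: Two-sided exact p-value = sum of Bin(8,0.5) probabilities at or below the observed probability = 0.289062.
Step 5: alpha = 0.1. fail to reject H0.

n_eff = 8, pos = 2, neg = 6, p = 0.289062, fail to reject H0.


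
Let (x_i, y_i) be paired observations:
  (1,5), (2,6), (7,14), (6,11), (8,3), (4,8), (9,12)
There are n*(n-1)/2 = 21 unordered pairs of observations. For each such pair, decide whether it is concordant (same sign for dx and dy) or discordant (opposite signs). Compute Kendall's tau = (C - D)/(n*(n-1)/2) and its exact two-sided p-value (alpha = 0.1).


Step 1: Enumerate the 21 unordered pairs (i,j) with i<j and classify each by sign(x_j-x_i) * sign(y_j-y_i).
  (1,2):dx=+1,dy=+1->C; (1,3):dx=+6,dy=+9->C; (1,4):dx=+5,dy=+6->C; (1,5):dx=+7,dy=-2->D
  (1,6):dx=+3,dy=+3->C; (1,7):dx=+8,dy=+7->C; (2,3):dx=+5,dy=+8->C; (2,4):dx=+4,dy=+5->C
  (2,5):dx=+6,dy=-3->D; (2,6):dx=+2,dy=+2->C; (2,7):dx=+7,dy=+6->C; (3,4):dx=-1,dy=-3->C
  (3,5):dx=+1,dy=-11->D; (3,6):dx=-3,dy=-6->C; (3,7):dx=+2,dy=-2->D; (4,5):dx=+2,dy=-8->D
  (4,6):dx=-2,dy=-3->C; (4,7):dx=+3,dy=+1->C; (5,6):dx=-4,dy=+5->D; (5,7):dx=+1,dy=+9->C
  (6,7):dx=+5,dy=+4->C
Step 2: C = 15, D = 6, total pairs = 21.
Step 3: tau = (C - D)/(n(n-1)/2) = (15 - 6)/21 = 0.428571.
Step 4: Exact two-sided p-value (enumerate n! = 5040 permutations of y under H0): p = 0.238889.
Step 5: alpha = 0.1. fail to reject H0.

tau_b = 0.4286 (C=15, D=6), p = 0.238889, fail to reject H0.


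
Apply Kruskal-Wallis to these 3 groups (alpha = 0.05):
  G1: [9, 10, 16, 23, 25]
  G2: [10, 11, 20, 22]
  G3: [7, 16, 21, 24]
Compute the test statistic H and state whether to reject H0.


Step 1: Combine all N = 13 observations and assign midranks.
sorted (value, group, rank): (7,G3,1), (9,G1,2), (10,G1,3.5), (10,G2,3.5), (11,G2,5), (16,G1,6.5), (16,G3,6.5), (20,G2,8), (21,G3,9), (22,G2,10), (23,G1,11), (24,G3,12), (25,G1,13)
Step 2: Sum ranks within each group.
R_1 = 36 (n_1 = 5)
R_2 = 26.5 (n_2 = 4)
R_3 = 28.5 (n_3 = 4)
Step 3: H = 12/(N(N+1)) * sum(R_i^2/n_i) - 3(N+1)
     = 12/(13*14) * (36^2/5 + 26.5^2/4 + 28.5^2/4) - 3*14
     = 0.065934 * 637.825 - 42
     = 0.054396.
Step 4: Ties present; correction factor C = 1 - 12/(13^3 - 13) = 0.994505. Corrected H = 0.054396 / 0.994505 = 0.054696.
Step 5: Under H0, H ~ chi^2(2); p-value = 0.973023.
Step 6: alpha = 0.05. fail to reject H0.

H = 0.0547, df = 2, p = 0.973023, fail to reject H0.


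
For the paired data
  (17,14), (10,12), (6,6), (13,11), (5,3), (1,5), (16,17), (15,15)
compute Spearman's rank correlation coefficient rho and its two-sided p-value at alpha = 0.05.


Step 1: Rank x and y separately (midranks; no ties here).
rank(x): 17->8, 10->4, 6->3, 13->5, 5->2, 1->1, 16->7, 15->6
rank(y): 14->6, 12->5, 6->3, 11->4, 3->1, 5->2, 17->8, 15->7
Step 2: d_i = R_x(i) - R_y(i); compute d_i^2.
  (8-6)^2=4, (4-5)^2=1, (3-3)^2=0, (5-4)^2=1, (2-1)^2=1, (1-2)^2=1, (7-8)^2=1, (6-7)^2=1
sum(d^2) = 10.
Step 3: rho = 1 - 6*10 / (8*(8^2 - 1)) = 1 - 60/504 = 0.880952.
Step 4: Under H0, t = rho * sqrt((n-2)/(1-rho^2)) = 4.5601 ~ t(6).
Step 5: Two-sided p-value from the t-distribution with 6 df = 0.003850.
Step 6: alpha = 0.05. reject H0.

rho = 0.8810, p = 0.003850, reject H0 at alpha = 0.05.


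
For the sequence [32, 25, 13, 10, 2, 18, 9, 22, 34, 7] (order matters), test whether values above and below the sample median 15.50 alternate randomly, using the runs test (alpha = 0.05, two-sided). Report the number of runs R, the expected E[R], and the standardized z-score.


Step 1: Compute median = 15.50; label A = above, B = below.
Labels in order: AABBBABAAB  (n_A = 5, n_B = 5)
Step 2: Count runs R = 6.
Step 3: Under H0 (random ordering), E[R] = 2*n_A*n_B/(n_A+n_B) + 1 = 2*5*5/10 + 1 = 6.0000.
        Var[R] = 2*n_A*n_B*(2*n_A*n_B - n_A - n_B) / ((n_A+n_B)^2 * (n_A+n_B-1)) = 2000/900 = 2.2222.
        SD[R] = 1.4907.
Step 4: R = E[R], so z = 0 with no continuity correction.
Step 5: Two-sided p-value via normal approximation = 2*(1 - Phi(|z|)) = 1.000000.
Step 6: alpha = 0.05. fail to reject H0.

R = 6, z = 0.0000, p = 1.000000, fail to reject H0.


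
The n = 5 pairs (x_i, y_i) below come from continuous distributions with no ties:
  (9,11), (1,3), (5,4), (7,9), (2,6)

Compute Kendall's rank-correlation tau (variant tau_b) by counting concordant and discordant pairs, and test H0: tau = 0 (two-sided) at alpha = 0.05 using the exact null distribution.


Step 1: Enumerate the 10 unordered pairs (i,j) with i<j and classify each by sign(x_j-x_i) * sign(y_j-y_i).
  (1,2):dx=-8,dy=-8->C; (1,3):dx=-4,dy=-7->C; (1,4):dx=-2,dy=-2->C; (1,5):dx=-7,dy=-5->C
  (2,3):dx=+4,dy=+1->C; (2,4):dx=+6,dy=+6->C; (2,5):dx=+1,dy=+3->C; (3,4):dx=+2,dy=+5->C
  (3,5):dx=-3,dy=+2->D; (4,5):dx=-5,dy=-3->C
Step 2: C = 9, D = 1, total pairs = 10.
Step 3: tau = (C - D)/(n(n-1)/2) = (9 - 1)/10 = 0.800000.
Step 4: Exact two-sided p-value (enumerate n! = 120 permutations of y under H0): p = 0.083333.
Step 5: alpha = 0.05. fail to reject H0.

tau_b = 0.8000 (C=9, D=1), p = 0.083333, fail to reject H0.


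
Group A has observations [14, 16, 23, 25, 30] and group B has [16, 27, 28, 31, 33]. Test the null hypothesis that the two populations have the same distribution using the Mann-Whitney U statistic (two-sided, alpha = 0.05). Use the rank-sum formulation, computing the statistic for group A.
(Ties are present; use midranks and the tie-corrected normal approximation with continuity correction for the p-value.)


Step 1: Combine and sort all 10 observations; assign midranks.
sorted (value, group): (14,X), (16,X), (16,Y), (23,X), (25,X), (27,Y), (28,Y), (30,X), (31,Y), (33,Y)
ranks: 14->1, 16->2.5, 16->2.5, 23->4, 25->5, 27->6, 28->7, 30->8, 31->9, 33->10
Step 2: Rank sum for X: R1 = 1 + 2.5 + 4 + 5 + 8 = 20.5.
Step 3: U_X = R1 - n1(n1+1)/2 = 20.5 - 5*6/2 = 20.5 - 15 = 5.5.
       U_Y = n1*n2 - U_X = 25 - 5.5 = 19.5.
Step 4: Ties are present, so use the tie-corrected normal approximation (with continuity correction) for the p-value.
Step 5: p-value = 0.173217; compare to alpha = 0.05. fail to reject H0.

U_X = 5.5, p = 0.173217, fail to reject H0 at alpha = 0.05.


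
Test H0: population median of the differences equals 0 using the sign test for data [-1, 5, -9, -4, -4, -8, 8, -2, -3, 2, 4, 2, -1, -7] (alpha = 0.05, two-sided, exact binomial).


Step 1: Discard zero differences. Original n = 14; n_eff = number of nonzero differences = 14.
Nonzero differences (with sign): -1, +5, -9, -4, -4, -8, +8, -2, -3, +2, +4, +2, -1, -7
Step 2: Count signs: positive = 5, negative = 9.
Step 3: Under H0: P(positive) = 0.5, so the number of positives S ~ Bin(14, 0.5).
Step 4: Two-sided exact p-value = sum of Bin(14,0.5) probabilities at or below the observed probability = 0.423950.
Step 5: alpha = 0.05. fail to reject H0.

n_eff = 14, pos = 5, neg = 9, p = 0.423950, fail to reject H0.


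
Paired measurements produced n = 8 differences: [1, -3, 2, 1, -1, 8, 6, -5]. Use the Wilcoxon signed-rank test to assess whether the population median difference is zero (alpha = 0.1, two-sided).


Step 1: Drop any zero differences (none here) and take |d_i|.
|d| = [1, 3, 2, 1, 1, 8, 6, 5]
Step 2: Midrank |d_i| (ties get averaged ranks).
ranks: |1|->2, |3|->5, |2|->4, |1|->2, |1|->2, |8|->8, |6|->7, |5|->6
Step 3: Attach original signs; sum ranks with positive sign and with negative sign.
W+ = 2 + 4 + 2 + 8 + 7 = 23
W- = 5 + 2 + 6 = 13
(Check: W+ + W- = 36 should equal n(n+1)/2 = 36.)
Step 4: Test statistic W = min(W+, W-) = 13.
Step 5: Ties in |d|, so use the tie-corrected normal approximation.
        E[W] = n(n+1)/4 = 8*9/4 = 18.
        Tie groups: |d|=1 (t=3); sum(t^3 - t) = 24.
        Var[W] = n(n+1)(2n+1)/24 - sum(t^3-t)/48 = 1224/24 - 24/48 = 50.5.
        z = (W - E[W]) / sqrt(Var[W]) = (13 - 18) / 7.1063 = -0.7036.
        Two-sided p = 2*Phi(z) = 0.481683.
Step 6: alpha = 0.1. fail to reject H0.

W+ = 23, W- = 13, W = min = 13, p = 0.481683, fail to reject H0.


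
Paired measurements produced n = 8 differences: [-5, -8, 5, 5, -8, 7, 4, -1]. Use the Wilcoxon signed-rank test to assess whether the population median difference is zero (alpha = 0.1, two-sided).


Step 1: Drop any zero differences (none here) and take |d_i|.
|d| = [5, 8, 5, 5, 8, 7, 4, 1]
Step 2: Midrank |d_i| (ties get averaged ranks).
ranks: |5|->4, |8|->7.5, |5|->4, |5|->4, |8|->7.5, |7|->6, |4|->2, |1|->1
Step 3: Attach original signs; sum ranks with positive sign and with negative sign.
W+ = 4 + 4 + 6 + 2 = 16
W- = 4 + 7.5 + 7.5 + 1 = 20
(Check: W+ + W- = 36 should equal n(n+1)/2 = 36.)
Step 4: Test statistic W = min(W+, W-) = 16.
Step 5: Ties in |d|, so use the tie-corrected normal approximation.
        E[W] = n(n+1)/4 = 8*9/4 = 18.
        Tie groups: |d|=5 (t=3), |d|=8 (t=2); sum(t^3 - t) = 30.
        Var[W] = n(n+1)(2n+1)/24 - sum(t^3-t)/48 = 1224/24 - 30/48 = 50.375.
        z = (W - E[W]) / sqrt(Var[W]) = (16 - 18) / 7.0975 = -0.2818.
        Two-sided p = 2*Phi(z) = 0.778106.
Step 6: alpha = 0.1. fail to reject H0.

W+ = 16, W- = 20, W = min = 16, p = 0.778106, fail to reject H0.


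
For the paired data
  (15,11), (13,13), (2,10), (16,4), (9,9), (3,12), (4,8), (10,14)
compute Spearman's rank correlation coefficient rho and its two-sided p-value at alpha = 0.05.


Step 1: Rank x and y separately (midranks; no ties here).
rank(x): 15->7, 13->6, 2->1, 16->8, 9->4, 3->2, 4->3, 10->5
rank(y): 11->5, 13->7, 10->4, 4->1, 9->3, 12->6, 8->2, 14->8
Step 2: d_i = R_x(i) - R_y(i); compute d_i^2.
  (7-5)^2=4, (6-7)^2=1, (1-4)^2=9, (8-1)^2=49, (4-3)^2=1, (2-6)^2=16, (3-2)^2=1, (5-8)^2=9
sum(d^2) = 90.
Step 3: rho = 1 - 6*90 / (8*(8^2 - 1)) = 1 - 540/504 = -0.071429.
Step 4: Under H0, t = rho * sqrt((n-2)/(1-rho^2)) = -0.1754 ~ t(6).
Step 5: Two-sided p-value from the t-distribution with 6 df = 0.866526.
Step 6: alpha = 0.05. fail to reject H0.

rho = -0.0714, p = 0.866526, fail to reject H0 at alpha = 0.05.


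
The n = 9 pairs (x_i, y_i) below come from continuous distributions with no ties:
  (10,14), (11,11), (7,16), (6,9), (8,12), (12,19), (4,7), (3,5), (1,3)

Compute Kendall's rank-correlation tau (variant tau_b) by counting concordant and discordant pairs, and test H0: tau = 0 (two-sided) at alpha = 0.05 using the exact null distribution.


Step 1: Enumerate the 36 unordered pairs (i,j) with i<j and classify each by sign(x_j-x_i) * sign(y_j-y_i).
  (1,2):dx=+1,dy=-3->D; (1,3):dx=-3,dy=+2->D; (1,4):dx=-4,dy=-5->C; (1,5):dx=-2,dy=-2->C
  (1,6):dx=+2,dy=+5->C; (1,7):dx=-6,dy=-7->C; (1,8):dx=-7,dy=-9->C; (1,9):dx=-9,dy=-11->C
  (2,3):dx=-4,dy=+5->D; (2,4):dx=-5,dy=-2->C; (2,5):dx=-3,dy=+1->D; (2,6):dx=+1,dy=+8->C
  (2,7):dx=-7,dy=-4->C; (2,8):dx=-8,dy=-6->C; (2,9):dx=-10,dy=-8->C; (3,4):dx=-1,dy=-7->C
  (3,5):dx=+1,dy=-4->D; (3,6):dx=+5,dy=+3->C; (3,7):dx=-3,dy=-9->C; (3,8):dx=-4,dy=-11->C
  (3,9):dx=-6,dy=-13->C; (4,5):dx=+2,dy=+3->C; (4,6):dx=+6,dy=+10->C; (4,7):dx=-2,dy=-2->C
  (4,8):dx=-3,dy=-4->C; (4,9):dx=-5,dy=-6->C; (5,6):dx=+4,dy=+7->C; (5,7):dx=-4,dy=-5->C
  (5,8):dx=-5,dy=-7->C; (5,9):dx=-7,dy=-9->C; (6,7):dx=-8,dy=-12->C; (6,8):dx=-9,dy=-14->C
  (6,9):dx=-11,dy=-16->C; (7,8):dx=-1,dy=-2->C; (7,9):dx=-3,dy=-4->C; (8,9):dx=-2,dy=-2->C
Step 2: C = 31, D = 5, total pairs = 36.
Step 3: tau = (C - D)/(n(n-1)/2) = (31 - 5)/36 = 0.722222.
Step 4: Exact two-sided p-value (enumerate n! = 362880 permutations of y under H0): p = 0.005886.
Step 5: alpha = 0.05. reject H0.

tau_b = 0.7222 (C=31, D=5), p = 0.005886, reject H0.


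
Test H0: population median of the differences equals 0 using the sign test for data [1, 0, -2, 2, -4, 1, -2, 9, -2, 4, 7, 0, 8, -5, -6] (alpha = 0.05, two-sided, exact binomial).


Step 1: Discard zero differences. Original n = 15; n_eff = number of nonzero differences = 13.
Nonzero differences (with sign): +1, -2, +2, -4, +1, -2, +9, -2, +4, +7, +8, -5, -6
Step 2: Count signs: positive = 7, negative = 6.
Step 3: Under H0: P(positive) = 0.5, so the number of positives S ~ Bin(13, 0.5).
Step 4: Two-sided exact p-value = sum of Bin(13,0.5) probabilities at or below the observed probability = 1.000000.
Step 5: alpha = 0.05. fail to reject H0.

n_eff = 13, pos = 7, neg = 6, p = 1.000000, fail to reject H0.
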